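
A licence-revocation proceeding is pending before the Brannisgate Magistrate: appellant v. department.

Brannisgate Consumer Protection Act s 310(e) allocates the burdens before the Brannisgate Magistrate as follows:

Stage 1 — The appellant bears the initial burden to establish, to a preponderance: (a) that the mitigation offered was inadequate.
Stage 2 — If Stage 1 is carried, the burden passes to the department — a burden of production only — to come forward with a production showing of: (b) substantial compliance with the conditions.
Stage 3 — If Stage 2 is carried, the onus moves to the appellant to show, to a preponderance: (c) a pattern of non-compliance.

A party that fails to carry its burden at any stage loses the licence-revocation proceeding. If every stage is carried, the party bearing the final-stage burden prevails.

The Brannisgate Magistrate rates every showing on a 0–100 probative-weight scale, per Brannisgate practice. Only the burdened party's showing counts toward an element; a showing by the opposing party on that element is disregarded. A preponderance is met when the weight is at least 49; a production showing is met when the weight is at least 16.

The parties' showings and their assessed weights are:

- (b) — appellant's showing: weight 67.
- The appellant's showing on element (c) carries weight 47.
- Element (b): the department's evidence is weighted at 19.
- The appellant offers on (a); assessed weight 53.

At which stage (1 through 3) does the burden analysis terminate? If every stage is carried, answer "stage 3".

stage 3

At Stage 1 the appellant must meet a preponderance (weight is at least 49): on (a) the weight is 53, ≥ 49, so (a) meets the standard.
  Stage 1 carried; the burden shifts to the department.
At Stage 2 the department must meet a production showing (weight is at least 16): on (b) the weight is 19 (the appellant's 67 is given no effect), which does reach 16, so (b) meets the standard.
  All elements met. The burden passes to the appellant.
At Stage 3 the appellant must meet a preponderance (weight is at least 49): on (c) the weight is 47, < 49, so (c) does not meet the standard.
  Stage 3 not carried; the appellant fails its burden.
The analysis ends at Stage 3; the department prevails.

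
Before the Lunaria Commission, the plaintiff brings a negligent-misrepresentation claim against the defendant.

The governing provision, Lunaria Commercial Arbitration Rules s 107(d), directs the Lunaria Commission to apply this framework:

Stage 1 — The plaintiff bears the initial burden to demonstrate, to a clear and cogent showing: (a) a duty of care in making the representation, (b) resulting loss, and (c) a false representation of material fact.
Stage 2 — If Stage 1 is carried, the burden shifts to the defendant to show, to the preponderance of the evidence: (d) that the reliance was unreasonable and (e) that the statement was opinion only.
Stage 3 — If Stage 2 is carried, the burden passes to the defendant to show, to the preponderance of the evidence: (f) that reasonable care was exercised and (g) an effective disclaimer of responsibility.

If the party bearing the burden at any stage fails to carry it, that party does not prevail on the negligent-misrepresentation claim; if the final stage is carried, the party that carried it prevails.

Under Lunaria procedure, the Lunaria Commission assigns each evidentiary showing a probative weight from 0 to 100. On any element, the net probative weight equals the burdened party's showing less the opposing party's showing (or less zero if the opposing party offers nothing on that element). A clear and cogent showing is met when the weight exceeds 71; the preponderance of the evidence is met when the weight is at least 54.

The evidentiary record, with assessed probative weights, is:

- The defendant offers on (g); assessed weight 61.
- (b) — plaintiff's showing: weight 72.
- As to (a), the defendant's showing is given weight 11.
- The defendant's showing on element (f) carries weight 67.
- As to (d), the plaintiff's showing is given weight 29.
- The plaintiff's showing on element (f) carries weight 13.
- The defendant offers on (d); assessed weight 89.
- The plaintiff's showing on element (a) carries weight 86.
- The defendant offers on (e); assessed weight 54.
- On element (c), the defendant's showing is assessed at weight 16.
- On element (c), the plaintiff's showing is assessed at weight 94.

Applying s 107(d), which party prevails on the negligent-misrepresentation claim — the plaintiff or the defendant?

Stage 1 (plaintiff, a clear and cogent showing, weight exceeds 71): (a) net 86−11=75 > 71 — meets; (b) 72 > 71 — meets; (c) net 94−16=78 > 71 — meets.
  The plaintiff carries Stage 1; the defendant now bears the burden.
Stage 2 (defendant, the preponderance of the evidence, weight is at least 54): (d) net 89−29=60 ≥ 54 — meets; (e) 54 ≥ 54 — meets.
  Stage 2 carried; the burden remains with the defendant.
Stage 3 (defendant, the preponderance of the evidence, weight is at least 54): (f) net 67−13=54 ≥ 54 — meets; (g) 61 ≥ 54 — meets.
  Stage 3 carried; the final stage is satisfied.
All stages carried — the defendant prevails.

defendant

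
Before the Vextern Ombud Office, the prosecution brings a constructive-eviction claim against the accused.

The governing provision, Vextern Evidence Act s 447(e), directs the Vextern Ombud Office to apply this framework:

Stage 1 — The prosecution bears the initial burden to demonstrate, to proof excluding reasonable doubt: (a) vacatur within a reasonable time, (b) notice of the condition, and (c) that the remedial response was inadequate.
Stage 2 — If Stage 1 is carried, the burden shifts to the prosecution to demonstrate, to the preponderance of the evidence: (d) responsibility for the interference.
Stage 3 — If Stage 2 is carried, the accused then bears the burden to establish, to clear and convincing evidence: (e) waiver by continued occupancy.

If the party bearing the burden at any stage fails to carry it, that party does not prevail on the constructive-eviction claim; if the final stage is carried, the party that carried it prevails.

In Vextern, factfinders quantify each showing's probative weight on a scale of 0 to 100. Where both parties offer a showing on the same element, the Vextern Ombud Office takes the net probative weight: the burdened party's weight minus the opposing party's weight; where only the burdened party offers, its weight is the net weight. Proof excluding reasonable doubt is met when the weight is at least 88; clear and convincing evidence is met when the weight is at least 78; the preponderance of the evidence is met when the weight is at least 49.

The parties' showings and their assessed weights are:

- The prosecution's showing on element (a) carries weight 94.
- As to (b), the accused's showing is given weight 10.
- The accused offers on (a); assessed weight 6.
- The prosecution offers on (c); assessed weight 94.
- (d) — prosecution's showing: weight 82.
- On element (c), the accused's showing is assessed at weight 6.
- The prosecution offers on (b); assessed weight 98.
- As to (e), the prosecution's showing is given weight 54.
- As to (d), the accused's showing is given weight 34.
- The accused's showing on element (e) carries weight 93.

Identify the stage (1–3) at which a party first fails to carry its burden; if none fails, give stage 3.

stage 2

Stage 1 (prosecution, proof excluding reasonable doubt, weight is at least 88): (a) net 94−6=88 ≥ 88 — meets; (b) net 98−10=88 ≥ 88 — meets; (c) net 94−6=88 ≥ 88 — meets.
  Stage 1 carried; the burden remains with the prosecution.
Stage 2 (prosecution, the preponderance of the evidence, weight is at least 49): (d) net 82−34=48 < 49 — fails.
  The prosecution does not carry Stage 2.
The accused prevails.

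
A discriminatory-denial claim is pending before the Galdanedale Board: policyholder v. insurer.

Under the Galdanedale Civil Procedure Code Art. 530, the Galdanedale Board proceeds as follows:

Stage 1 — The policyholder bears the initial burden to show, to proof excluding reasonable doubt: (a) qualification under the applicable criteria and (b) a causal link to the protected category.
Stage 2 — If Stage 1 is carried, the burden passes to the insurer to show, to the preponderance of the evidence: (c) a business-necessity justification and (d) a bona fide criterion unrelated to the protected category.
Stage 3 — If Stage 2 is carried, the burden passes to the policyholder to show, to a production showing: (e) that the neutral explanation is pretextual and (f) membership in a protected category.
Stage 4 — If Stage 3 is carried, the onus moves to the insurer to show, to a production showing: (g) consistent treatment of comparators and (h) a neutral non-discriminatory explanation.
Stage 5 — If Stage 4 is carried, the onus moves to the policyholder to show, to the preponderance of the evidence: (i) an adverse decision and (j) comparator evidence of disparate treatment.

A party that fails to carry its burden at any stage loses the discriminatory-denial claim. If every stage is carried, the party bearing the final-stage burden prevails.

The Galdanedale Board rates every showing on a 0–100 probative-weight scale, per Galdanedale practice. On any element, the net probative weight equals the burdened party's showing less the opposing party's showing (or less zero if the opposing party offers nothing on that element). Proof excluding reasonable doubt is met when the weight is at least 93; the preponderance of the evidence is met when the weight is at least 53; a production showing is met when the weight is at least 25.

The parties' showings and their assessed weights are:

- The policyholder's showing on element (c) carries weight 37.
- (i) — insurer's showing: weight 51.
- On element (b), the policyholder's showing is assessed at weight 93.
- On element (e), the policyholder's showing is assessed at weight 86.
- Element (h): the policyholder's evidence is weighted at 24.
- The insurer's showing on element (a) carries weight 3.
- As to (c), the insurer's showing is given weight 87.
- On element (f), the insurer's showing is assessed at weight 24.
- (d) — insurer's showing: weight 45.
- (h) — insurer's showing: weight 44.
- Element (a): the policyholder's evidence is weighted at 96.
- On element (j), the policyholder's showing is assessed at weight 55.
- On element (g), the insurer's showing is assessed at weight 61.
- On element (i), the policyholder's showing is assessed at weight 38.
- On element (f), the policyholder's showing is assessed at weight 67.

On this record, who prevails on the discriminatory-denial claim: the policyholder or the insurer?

Stage 1 (policyholder, proof excluding reasonable doubt, weight is at least 93): (a) net 96−3=93 ≥ 93 — meets; (b) 93 ≥ 93 — meets.
  Stage 1 is satisfied; the onus moves to the insurer.
Stage 2 (insurer, the preponderance of the evidence, weight is at least 53): (c) net 87−37=50 < 53 — fails; (d) 45 < 53 — fails.
  Not every element is met, so the insurer fails to carry Stage 2.
The policyholder prevails.

policyholder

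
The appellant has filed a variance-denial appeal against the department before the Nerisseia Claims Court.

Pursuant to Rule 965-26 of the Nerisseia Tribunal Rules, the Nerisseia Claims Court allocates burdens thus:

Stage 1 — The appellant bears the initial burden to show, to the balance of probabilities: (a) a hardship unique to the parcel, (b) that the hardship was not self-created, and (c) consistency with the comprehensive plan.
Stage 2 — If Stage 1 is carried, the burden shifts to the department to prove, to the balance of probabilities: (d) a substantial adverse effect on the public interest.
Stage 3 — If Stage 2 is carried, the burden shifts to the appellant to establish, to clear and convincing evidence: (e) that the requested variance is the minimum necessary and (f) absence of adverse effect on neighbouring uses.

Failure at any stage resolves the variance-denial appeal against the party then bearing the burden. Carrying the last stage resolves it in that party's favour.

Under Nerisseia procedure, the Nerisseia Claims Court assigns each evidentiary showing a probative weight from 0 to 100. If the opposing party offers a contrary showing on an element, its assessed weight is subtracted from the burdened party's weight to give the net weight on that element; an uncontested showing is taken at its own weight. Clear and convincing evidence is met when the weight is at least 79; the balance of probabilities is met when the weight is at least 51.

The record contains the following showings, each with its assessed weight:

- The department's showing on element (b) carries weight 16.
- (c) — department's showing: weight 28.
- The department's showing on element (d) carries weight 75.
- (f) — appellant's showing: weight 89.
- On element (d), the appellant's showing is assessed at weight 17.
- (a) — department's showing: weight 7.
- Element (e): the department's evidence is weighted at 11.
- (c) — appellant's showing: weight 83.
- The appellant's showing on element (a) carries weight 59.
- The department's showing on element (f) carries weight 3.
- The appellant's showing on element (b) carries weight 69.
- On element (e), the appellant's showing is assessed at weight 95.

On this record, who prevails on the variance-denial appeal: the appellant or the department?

appellant

At Stage 1 the appellant must meet the balance of probabilities (weight is at least 51): on (a) the weight is 59 less the opposing 7 gives net 52, ≥ 51, so (a) meets the standard; on (b) the weight is 69 less the opposing 16 gives net 53, ≥ 51, so (b) meets the standard; on (c) the weight is 83 less the opposing 28 gives net 55, which does reach 51, so (c) meets the standard.
  Stage 1 carried; the burden shifts to the department.
At Stage 2 the department must meet the balance of probabilities (weight is at least 51): on (d) the weight is 75 less the opposing 17 gives net 58, ≥ 51, so (d) meets the standard.
  Stage 2 is satisfied; the onus moves to the appellant.
At Stage 3 the appellant must meet clear and convincing evidence (weight is at least 79): on (e) the weight is 95 less the opposing 11 gives net 84, which does reach 79, so (e) meets the standard; on (f) the weight is 89 less the opposing 3 gives net 86, which does reach 79, so (f) meets the standard.
  The appellant carries the last stage.
All stages carried — the appellant prevails.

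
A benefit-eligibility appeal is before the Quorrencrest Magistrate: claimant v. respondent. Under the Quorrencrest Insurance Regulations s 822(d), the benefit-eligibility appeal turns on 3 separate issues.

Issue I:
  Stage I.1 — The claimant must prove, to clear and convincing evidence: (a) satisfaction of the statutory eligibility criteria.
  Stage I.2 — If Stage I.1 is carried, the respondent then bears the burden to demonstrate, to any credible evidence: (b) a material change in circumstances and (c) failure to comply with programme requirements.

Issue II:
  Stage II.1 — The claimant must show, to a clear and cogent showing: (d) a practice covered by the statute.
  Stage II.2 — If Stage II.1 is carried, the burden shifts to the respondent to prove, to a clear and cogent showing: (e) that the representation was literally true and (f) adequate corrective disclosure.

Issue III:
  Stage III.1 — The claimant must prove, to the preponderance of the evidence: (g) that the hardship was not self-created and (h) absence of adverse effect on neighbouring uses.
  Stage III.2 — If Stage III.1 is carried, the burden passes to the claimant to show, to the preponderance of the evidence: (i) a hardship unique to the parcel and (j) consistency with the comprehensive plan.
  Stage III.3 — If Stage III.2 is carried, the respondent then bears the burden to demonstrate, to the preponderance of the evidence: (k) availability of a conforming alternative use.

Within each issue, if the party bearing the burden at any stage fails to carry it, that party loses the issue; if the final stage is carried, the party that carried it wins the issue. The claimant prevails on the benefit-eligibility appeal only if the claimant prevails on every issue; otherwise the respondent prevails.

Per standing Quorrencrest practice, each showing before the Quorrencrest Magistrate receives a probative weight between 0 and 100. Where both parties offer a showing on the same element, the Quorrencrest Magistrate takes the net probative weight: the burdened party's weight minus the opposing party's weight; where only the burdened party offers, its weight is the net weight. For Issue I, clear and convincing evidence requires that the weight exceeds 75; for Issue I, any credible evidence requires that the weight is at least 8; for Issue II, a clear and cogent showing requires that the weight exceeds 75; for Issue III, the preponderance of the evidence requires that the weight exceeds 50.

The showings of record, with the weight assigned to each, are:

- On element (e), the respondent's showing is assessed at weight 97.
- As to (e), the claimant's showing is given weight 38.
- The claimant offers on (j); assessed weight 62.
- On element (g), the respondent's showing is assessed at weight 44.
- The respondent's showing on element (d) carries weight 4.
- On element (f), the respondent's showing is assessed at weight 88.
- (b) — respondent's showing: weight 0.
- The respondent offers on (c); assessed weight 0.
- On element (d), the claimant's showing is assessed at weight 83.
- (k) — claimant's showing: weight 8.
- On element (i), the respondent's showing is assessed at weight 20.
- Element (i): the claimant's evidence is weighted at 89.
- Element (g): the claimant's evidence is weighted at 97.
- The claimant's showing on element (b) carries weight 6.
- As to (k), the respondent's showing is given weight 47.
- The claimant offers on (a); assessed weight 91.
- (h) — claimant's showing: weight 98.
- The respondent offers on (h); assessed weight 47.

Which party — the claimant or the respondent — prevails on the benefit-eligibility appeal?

— Issue I —
Stage I.1 (claimant, clear and convincing evidence, weight exceeds 75): (a) 91 > 75 — meets.
  Stage I.1 is satisfied; the onus moves to the respondent.
Stage I.2 (respondent, any credible evidence, weight is at least 8): (b) net 0−6=-6 < 8 — fails; (c) 0 < 8 — fails.
  Not every element is met, so the respondent fails to carry Stage I.2.
So the claimant prevails on this issue.
— Issue II —
Stage II.1 (claimant, a clear and cogent showing, weight exceeds 75): (d) net 83−4=79 > 75 — meets.
  All elements met. The burden passes to the respondent.
Stage II.2 (respondent, a clear and cogent showing, weight exceeds 75): (e) net 97−38=59 ≤ 75 — fails; (f) 88 > 75 — meets.
  Stage II.2 not carried; the respondent fails its burden.
So the claimant prevails on this issue.
— Issue III —
Stage III.1 — burden on claimant; standard: the preponderance of the evidence (weight exceeds 50).
    (g): 97 − 44 = 53 > 50 [met]
    (h): 98 − 47 = 51 > 50 [met]
  Stage III.1 is satisfied; the claimant continues to bear the burden.
Stage III.2 — burden on claimant; standard: the preponderance of the evidence (weight exceeds 50).
    (i): 89 − 20 = 69 > 50 [met]
    (j): 62 > 50 [met]
  Stage III.2 carried; the burden shifts to the respondent.
Stage III.3 — burden on respondent; standard: the preponderance of the evidence (weight exceeds 50).
    (k): 47 − 8 = 39 ≤ 50 [not met]
  Not every element is met, so the respondent fails to carry Stage III.3.
So the claimant prevails on this issue.
Per-issue: Issue I → claimant; Issue II → claimant; Issue III → claimant. The claimant must prevail on every issue; overall, the claimant prevails.

claimant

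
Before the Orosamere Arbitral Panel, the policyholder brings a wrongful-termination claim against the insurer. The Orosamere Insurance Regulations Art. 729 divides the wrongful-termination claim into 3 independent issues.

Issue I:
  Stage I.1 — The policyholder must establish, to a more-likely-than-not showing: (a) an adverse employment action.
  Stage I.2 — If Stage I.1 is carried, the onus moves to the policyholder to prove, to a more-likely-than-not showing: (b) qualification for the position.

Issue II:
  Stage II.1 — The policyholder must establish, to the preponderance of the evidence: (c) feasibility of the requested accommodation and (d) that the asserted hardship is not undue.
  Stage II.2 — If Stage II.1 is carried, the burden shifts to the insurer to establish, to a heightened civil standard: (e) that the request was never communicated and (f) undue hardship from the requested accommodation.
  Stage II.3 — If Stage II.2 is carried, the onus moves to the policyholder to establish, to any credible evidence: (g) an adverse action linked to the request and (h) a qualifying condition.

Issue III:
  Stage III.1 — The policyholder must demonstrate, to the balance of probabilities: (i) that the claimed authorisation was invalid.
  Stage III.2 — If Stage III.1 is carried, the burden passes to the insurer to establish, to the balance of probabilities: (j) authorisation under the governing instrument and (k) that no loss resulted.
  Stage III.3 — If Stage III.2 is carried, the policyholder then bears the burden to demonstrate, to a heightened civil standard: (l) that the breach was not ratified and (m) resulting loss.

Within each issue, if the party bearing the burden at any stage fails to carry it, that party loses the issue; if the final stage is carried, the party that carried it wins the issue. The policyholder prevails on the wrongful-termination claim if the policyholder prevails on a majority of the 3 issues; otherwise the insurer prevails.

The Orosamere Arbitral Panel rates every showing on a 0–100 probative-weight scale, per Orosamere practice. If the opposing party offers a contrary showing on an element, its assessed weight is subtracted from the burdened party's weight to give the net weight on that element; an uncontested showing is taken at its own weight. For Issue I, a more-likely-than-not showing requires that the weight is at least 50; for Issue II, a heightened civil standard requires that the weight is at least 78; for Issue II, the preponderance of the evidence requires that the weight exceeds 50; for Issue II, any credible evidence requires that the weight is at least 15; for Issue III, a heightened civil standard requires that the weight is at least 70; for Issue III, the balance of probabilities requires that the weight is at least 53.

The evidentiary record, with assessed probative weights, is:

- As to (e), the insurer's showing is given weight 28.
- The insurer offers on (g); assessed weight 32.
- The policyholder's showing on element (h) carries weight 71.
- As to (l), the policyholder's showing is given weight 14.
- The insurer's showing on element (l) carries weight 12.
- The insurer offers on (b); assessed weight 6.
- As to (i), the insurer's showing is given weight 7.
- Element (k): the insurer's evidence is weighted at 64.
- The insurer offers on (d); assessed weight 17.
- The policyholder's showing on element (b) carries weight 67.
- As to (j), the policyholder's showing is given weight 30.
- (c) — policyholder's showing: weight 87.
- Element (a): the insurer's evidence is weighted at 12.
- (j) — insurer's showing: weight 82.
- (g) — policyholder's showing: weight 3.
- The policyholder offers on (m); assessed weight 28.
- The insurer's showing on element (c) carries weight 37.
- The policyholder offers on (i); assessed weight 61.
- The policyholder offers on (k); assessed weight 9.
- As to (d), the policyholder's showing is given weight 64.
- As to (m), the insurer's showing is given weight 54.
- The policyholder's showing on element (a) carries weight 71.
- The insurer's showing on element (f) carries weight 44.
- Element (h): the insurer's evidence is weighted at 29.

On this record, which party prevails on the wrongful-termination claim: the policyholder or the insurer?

policyholder

— Issue I —
Stage I.1 — burden on policyholder; standard: a more-likely-than-not showing (weight is at least 50).
    (a): 71 − 12 = 59 ≥ 50 [met]
  All elements met. The policyholder retains the burden for Stage I.2.
Stage I.2 — burden on policyholder; standard: a more-likely-than-not showing (weight is at least 50).
    (b): 67 − 6 = 61 ≥ 50 [met]
  All elements met at the final stage.
With every stage satisfied, the policyholder prevails on this issue.
— Issue II —
At Stage II.1 the policyholder must meet the preponderance of the evidence (weight exceeds 50): on (c) the weight is 87 less the opposing 37 gives net 50, ≤ 50, so (c) does not meet the standard; on (d) the weight is 64 less the opposing 17 gives net 47, ≤ 50, so (d) does not meet the standard.
  Not every element is met, so the policyholder fails to carry Stage II.1.
The insurer prevails on this issue.
— Issue III —
Stage III.1 — burden on policyholder; standard: the balance of probabilities (weight is at least 53).
    (i): 61 − 7 = 54 ≥ 53 [met]
  The policyholder carries Stage III.1; the insurer now bears the burden.
Stage III.2 — burden on insurer; standard: the balance of probabilities (weight is at least 53).
    (j): 82 − 30 = 52 < 53 [not met]
    (k): 64 − 9 = 55 ≥ 53 [met]
  Stage III.2 not carried; the insurer fails its burden.
The policyholder prevails on this issue.
Per-issue: Issue I → policyholder; Issue II → insurer; Issue III → policyholder. The policyholder must prevail on a majority of issues; overall, the policyholder prevails.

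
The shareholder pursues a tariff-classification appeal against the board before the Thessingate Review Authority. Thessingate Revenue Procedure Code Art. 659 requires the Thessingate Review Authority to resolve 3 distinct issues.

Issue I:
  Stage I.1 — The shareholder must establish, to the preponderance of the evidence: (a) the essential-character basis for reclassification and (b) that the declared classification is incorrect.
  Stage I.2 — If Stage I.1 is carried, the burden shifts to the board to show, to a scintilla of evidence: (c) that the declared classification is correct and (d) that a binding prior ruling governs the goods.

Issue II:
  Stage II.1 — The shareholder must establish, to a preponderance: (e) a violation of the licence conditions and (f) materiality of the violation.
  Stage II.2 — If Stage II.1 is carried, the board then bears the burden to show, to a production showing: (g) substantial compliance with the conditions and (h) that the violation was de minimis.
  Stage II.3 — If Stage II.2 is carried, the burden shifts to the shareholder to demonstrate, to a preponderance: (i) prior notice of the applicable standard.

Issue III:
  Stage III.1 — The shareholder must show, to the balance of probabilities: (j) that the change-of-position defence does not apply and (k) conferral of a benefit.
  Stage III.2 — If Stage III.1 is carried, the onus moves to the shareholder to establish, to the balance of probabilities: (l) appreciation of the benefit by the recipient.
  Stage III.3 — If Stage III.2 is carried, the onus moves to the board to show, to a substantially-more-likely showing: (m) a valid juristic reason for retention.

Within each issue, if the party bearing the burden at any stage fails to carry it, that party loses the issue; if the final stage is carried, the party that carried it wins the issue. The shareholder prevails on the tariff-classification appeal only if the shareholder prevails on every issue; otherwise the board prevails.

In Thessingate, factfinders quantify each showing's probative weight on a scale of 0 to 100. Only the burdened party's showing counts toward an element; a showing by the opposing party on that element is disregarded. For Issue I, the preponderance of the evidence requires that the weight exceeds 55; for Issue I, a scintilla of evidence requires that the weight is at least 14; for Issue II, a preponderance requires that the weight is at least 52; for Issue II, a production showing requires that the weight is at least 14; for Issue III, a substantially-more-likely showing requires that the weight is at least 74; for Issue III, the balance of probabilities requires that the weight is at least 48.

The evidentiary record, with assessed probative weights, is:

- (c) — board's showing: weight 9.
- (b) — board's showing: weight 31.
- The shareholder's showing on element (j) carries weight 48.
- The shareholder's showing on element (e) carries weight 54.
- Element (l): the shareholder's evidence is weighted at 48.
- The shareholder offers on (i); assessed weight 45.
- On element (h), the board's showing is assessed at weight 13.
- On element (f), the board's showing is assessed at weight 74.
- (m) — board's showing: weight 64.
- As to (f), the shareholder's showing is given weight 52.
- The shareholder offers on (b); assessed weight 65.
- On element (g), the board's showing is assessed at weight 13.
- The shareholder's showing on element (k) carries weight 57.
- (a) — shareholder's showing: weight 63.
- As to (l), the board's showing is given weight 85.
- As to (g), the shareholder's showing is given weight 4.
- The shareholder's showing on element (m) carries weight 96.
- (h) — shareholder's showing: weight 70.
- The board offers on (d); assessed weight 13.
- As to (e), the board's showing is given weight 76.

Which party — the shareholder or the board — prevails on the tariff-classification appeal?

shareholder

— Issue I —
At Stage I.1 the shareholder must meet the preponderance of the evidence (weight exceeds 55): on (a) the weight is 63, which does exceed 55, so (a) meets the standard; on (b) the weight is 65 (the board's 31 is given no effect), which does exceed 55, so (b) meets the standard.
  Stage I.1 is satisfied; the onus moves to the board.
At Stage I.2 the board must meet a scintilla of evidence (weight is at least 14): on (c) the weight is 9, < 14, so (c) does not meet the standard; on (d) the weight is 13, which does not reach 14, so (d) does not meet the standard.
  The board does not carry Stage I.2.
The shareholder prevails on this issue.
— Issue II —
Stage II.1 — burden on shareholder; standard: a preponderance (weight is at least 52).
    (e): 54 (board's 76 disregarded) ≥ 52 [met]
    (f): 52 (board's 74 disregarded) ≥ 52 [met]
  The shareholder carries Stage II.1; the board now bears the burden.
Stage II.2 — burden on board; standard: a production showing (weight is at least 14).
    (g): 13 (shareholder's 4 disregarded) < 14 [not met]
    (h): 13 (shareholder's 70 disregarded) < 14 [not met]
  Not every element is met, so the board fails to carry Stage II.2.
The analysis ends at Stage II.2; the shareholder prevails on this issue.
— Issue III —
At Stage III.1 the shareholder must meet the balance of probabilities (weight is at least 48): on (j) the weight is 48, ≥ 48, so (j) meets the standard; on (k) the weight is 57, which does reach 48, so (k) meets the standard.
  Stage III.1 is satisfied; the shareholder continues to bear the burden.
At Stage III.2 the shareholder must meet the balance of probabilities (weight is at least 48): on (l) the weight is 48 (the board's 85 is given no effect), which does reach 48, so (l) meets the standard.
  All elements met. The burden passes to the board.
At Stage III.3 the board must meet a substantially-more-likely showing (weight is at least 74): on (m) the weight is 64 (the shareholder's 96 is given no effect), < 74, so (m) does not meet the standard.
  Not every element is met, so the board fails to carry Stage III.3.
The analysis ends at Stage III.3; the shareholder prevails on this issue.
Per-issue: Issue I → shareholder; Issue II → shareholder; Issue III → shareholder. The shareholder must prevail on every issue; overall, the shareholder prevails.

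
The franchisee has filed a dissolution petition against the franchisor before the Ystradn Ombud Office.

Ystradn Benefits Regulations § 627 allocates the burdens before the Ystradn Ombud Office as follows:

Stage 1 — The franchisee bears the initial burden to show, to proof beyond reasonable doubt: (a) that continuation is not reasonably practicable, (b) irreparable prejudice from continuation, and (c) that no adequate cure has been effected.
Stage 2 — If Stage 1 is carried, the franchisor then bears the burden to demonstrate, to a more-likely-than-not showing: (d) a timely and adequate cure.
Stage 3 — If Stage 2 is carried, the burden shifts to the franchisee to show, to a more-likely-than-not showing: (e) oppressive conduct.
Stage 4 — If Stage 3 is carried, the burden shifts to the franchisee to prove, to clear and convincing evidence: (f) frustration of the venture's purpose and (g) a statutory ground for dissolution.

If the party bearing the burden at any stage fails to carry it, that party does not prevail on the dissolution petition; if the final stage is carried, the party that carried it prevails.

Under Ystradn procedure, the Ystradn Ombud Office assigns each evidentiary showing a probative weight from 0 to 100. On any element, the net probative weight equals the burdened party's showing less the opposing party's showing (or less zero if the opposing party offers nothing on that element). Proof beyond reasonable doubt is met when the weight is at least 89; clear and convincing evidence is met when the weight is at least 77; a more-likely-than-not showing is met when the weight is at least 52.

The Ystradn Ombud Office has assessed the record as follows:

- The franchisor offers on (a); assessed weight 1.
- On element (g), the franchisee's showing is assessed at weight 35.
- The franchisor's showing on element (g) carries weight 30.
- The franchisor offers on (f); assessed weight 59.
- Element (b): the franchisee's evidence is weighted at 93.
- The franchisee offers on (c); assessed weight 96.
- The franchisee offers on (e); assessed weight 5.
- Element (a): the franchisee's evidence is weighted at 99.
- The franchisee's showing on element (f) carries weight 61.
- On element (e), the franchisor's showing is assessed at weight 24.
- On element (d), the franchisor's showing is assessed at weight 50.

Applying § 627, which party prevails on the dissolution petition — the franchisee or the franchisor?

franchisee

Stage 1 (franchisee, proof beyond reasonable doubt, weight is at least 89): (a) net 99−1=98 ≥ 89 — meets; (b) 93 ≥ 89 — meets; (c) 96 ≥ 89 — meets.
  Stage 1 carried; the burden shifts to the franchisor.
Stage 2 (franchisor, a more-likely-than-not showing, weight is at least 52): (d) 50 < 52 — fails.
  Stage 2 not carried; the franchisor fails its burden.
The analysis ends at Stage 2; the franchisee prevails.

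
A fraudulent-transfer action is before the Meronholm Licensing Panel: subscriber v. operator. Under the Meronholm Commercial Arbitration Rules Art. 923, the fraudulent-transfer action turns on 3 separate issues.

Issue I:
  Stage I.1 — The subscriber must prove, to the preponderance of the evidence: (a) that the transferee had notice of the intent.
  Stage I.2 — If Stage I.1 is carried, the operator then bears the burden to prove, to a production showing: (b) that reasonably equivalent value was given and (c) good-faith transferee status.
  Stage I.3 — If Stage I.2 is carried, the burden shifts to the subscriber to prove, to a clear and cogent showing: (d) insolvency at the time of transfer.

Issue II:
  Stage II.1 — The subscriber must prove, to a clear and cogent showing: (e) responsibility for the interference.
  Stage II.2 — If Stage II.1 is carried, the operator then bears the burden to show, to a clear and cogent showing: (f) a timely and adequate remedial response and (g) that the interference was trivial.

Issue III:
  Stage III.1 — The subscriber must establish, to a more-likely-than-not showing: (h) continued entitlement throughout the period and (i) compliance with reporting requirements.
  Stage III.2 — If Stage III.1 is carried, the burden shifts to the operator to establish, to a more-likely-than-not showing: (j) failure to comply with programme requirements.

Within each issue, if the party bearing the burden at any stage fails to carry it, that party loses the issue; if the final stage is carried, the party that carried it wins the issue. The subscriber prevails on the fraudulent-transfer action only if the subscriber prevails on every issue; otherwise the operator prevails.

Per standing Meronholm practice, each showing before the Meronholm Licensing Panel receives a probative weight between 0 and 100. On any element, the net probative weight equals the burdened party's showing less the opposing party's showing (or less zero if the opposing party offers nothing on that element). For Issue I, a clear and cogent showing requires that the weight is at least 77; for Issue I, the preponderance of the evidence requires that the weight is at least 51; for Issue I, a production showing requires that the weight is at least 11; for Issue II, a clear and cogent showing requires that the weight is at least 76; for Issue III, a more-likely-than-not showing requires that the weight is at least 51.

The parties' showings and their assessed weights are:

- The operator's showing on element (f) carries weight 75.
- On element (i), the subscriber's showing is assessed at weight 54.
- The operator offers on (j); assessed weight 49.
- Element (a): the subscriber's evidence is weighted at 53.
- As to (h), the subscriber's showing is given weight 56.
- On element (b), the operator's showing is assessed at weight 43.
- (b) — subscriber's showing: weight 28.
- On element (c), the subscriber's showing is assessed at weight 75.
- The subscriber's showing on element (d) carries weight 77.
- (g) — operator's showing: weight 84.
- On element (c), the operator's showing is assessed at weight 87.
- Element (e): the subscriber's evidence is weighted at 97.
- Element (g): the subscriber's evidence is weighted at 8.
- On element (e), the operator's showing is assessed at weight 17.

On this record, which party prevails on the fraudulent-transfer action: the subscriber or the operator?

subscriber

— Issue I —
Stage I.1 — burden on subscriber; standard: the preponderance of the evidence (weight is at least 51).
    (a): 53 ≥ 51 [met]
  Stage I.1 is satisfied; the onus moves to the operator.
Stage I.2 — burden on operator; standard: a production showing (weight is at least 11).
    (b): 43 − 28 = 15 ≥ 11 [met]
    (c): 87 − 75 = 12 ≥ 11 [met]
  The operator carries Stage I.2; the subscriber now bears the burden.
Stage I.3 — burden on subscriber; standard: a clear and cogent showing (weight is at least 77).
    (d): 77 ≥ 77 [met]
  All elements met at the final stage.
With every stage satisfied, the subscriber prevails on this issue.
— Issue II —
At Stage II.1 the subscriber must meet a clear and cogent showing (weight is at least 76): on (e) the weight is 97 less the opposing 17 gives net 80, which does reach 76, so (e) meets the standard.
  Stage II.1 carried; the burden shifts to the operator.
At Stage II.2 the operator must meet a clear and cogent showing (weight is at least 76): on (f) the weight is 75, which does not reach 76, so (f) does not meet the standard; on (g) the weight is 84 less the opposing 8 gives net 76, which does reach 76, so (g) meets the standard.
  The operator does not carry Stage II.2.
So the subscriber prevails on this issue.
— Issue III —
At Stage III.1 the subscriber must meet a more-likely-than-not showing (weight is at least 51): on (h) the weight is 56, which does reach 51, so (h) meets the standard; on (i) the weight is 54, which does reach 51, so (i) meets the standard.
  The subscriber carries Stage III.1; the operator now bears the burden.
At Stage III.2 the operator must meet a more-likely-than-not showing (weight is at least 51): on (j) the weight is 49, which does not reach 51, so (j) does not meet the standard.
  Stage III.2 not carried; the operator fails its burden.
So the subscriber prevails on this issue.
Per-issue: Issue I → subscriber; Issue II → subscriber; Issue III → subscriber. The subscriber must prevail on every issue; overall, the subscriber prevails.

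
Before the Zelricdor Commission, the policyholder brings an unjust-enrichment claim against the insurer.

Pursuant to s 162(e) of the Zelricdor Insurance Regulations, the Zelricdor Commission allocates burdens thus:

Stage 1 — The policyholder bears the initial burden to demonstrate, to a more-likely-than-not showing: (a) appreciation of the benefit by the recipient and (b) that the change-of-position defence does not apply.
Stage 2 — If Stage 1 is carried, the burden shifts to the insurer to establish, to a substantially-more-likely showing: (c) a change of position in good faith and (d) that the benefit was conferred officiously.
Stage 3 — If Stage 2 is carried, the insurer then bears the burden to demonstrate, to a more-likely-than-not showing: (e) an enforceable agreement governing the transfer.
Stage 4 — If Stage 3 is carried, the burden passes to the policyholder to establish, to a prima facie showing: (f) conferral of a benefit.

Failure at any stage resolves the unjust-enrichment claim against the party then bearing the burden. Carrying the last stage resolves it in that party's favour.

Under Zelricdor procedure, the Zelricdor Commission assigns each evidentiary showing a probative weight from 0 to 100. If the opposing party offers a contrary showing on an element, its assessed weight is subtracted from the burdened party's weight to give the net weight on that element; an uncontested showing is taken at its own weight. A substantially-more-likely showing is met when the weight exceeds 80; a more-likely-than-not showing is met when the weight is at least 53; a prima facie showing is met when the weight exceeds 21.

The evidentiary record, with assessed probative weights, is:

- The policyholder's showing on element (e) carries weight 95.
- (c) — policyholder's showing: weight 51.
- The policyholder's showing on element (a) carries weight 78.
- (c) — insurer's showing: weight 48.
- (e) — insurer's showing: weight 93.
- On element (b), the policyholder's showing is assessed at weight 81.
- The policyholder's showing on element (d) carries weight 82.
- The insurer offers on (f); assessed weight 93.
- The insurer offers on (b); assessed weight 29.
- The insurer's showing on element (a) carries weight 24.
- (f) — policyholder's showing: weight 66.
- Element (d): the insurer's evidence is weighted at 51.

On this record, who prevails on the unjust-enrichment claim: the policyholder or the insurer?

Stage 1 (policyholder, a more-likely-than-not showing, weight is at least 53): (a) net 78−24=54 ≥ 53 — meets; (b) net 81−29=52 < 53 — fails.
  Stage 1 not carried; the policyholder fails its burden.
The insurer prevails.

insurer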